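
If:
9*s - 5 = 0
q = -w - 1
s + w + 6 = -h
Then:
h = -w - 59/9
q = -w - 1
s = 5/9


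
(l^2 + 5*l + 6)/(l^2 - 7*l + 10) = (l^2 + 5*l + 6)/(l^2 - 7*l + 10)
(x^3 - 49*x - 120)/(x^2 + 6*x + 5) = (x^2 - 5*x - 24)/(x + 1)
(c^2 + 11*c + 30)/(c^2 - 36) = (c + 5)/(c - 6)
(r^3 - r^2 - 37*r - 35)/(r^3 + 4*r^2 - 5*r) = (r^2 - 6*r - 7)/(r*(r - 1))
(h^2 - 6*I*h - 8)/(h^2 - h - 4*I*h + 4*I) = (h - 2*I)/(h - 1)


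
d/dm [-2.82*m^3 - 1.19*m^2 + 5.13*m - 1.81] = -8.46*m^2 - 2.38*m + 5.13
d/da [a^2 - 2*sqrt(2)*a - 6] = 2*a - 2*sqrt(2)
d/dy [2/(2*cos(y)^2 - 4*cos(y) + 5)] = 8*(cos(y) - 1)*sin(y)/(-4*cos(y) + cos(2*y) + 6)^2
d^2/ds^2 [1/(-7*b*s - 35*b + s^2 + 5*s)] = 2*(-7*b*s - 35*b + s^2 + 5*s - (-7*b + 2*s + 5)^2)/(7*b*s + 35*b - s^2 - 5*s)^3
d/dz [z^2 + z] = 2*z + 1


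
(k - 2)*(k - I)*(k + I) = k^3 - 2*k^2 + k - 2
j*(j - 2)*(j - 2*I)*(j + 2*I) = j^4 - 2*j^3 + 4*j^2 - 8*j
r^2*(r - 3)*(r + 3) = r^4 - 9*r^2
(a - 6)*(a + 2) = a^2 - 4*a - 12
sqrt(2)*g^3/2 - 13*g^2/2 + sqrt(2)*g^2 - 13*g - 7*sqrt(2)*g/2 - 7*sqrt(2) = (g - 7*sqrt(2))*(g + sqrt(2)/2)*(sqrt(2)*g/2 + sqrt(2))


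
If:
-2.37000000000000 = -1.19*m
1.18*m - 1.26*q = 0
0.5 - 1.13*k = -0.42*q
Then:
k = 1.14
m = 1.99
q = 1.87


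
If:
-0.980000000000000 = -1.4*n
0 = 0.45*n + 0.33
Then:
No Solution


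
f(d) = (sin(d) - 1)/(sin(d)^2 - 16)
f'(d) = -2*(sin(d) - 1)*sin(d)*cos(d)/(sin(d)^2 - 16)^2 + cos(d)/(sin(d)^2 - 16) = (2*sin(d) + cos(d)^2 - 17)*cos(d)/(sin(d)^2 - 16)^2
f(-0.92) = 0.12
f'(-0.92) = -0.05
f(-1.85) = 0.13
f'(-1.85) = 0.02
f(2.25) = 0.01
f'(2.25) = 0.04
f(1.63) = 0.00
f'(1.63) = 0.00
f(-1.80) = 0.13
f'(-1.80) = 0.02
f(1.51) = 0.00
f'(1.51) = -0.00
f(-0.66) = 0.10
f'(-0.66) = -0.06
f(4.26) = 0.13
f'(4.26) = 0.04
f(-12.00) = 0.03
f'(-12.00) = -0.05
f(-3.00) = 0.07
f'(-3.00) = 0.06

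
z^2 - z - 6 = (z - 3)*(z + 2)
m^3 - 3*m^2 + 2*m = m*(m - 2)*(m - 1)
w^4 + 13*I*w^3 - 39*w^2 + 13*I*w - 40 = (w - I)*(w + I)*(w + 5*I)*(w + 8*I)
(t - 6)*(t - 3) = t^2 - 9*t + 18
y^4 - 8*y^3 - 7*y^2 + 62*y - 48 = (y - 8)*(y - 2)*(y - 1)*(y + 3)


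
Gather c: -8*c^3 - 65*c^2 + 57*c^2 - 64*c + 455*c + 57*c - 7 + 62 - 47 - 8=-8*c^3 - 8*c^2 + 448*c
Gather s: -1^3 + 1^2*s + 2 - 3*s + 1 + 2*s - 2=0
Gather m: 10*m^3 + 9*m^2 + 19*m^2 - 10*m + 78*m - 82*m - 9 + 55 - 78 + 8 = 10*m^3 + 28*m^2 - 14*m - 24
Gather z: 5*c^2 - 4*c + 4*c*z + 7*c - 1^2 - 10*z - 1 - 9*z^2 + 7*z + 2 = 5*c^2 + 3*c - 9*z^2 + z*(4*c - 3)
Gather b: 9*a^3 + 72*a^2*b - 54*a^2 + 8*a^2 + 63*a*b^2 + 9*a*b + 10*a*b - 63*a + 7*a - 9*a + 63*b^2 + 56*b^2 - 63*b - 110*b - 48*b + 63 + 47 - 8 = 9*a^3 - 46*a^2 - 65*a + b^2*(63*a + 119) + b*(72*a^2 + 19*a - 221) + 102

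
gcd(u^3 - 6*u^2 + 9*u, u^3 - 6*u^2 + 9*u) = u^3 - 6*u^2 + 9*u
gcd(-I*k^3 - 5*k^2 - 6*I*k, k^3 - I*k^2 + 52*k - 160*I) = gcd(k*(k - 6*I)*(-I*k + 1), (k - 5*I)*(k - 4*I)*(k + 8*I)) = 1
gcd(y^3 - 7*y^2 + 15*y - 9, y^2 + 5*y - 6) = y - 1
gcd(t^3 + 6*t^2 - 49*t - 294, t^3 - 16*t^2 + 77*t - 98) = t - 7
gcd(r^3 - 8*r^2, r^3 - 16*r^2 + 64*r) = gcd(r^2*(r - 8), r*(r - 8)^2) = r^2 - 8*r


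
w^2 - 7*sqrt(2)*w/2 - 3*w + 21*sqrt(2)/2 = (w - 3)*(w - 7*sqrt(2)/2)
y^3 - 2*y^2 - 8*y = y*(y - 4)*(y + 2)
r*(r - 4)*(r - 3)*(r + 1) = r^4 - 6*r^3 + 5*r^2 + 12*r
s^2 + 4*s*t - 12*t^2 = (s - 2*t)*(s + 6*t)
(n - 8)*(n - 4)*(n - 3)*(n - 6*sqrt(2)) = n^4 - 15*n^3 - 6*sqrt(2)*n^3 + 68*n^2 + 90*sqrt(2)*n^2 - 408*sqrt(2)*n - 96*n + 576*sqrt(2)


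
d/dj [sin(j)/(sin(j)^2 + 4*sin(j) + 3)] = (cos(j)^2 + 2)*cos(j)/((sin(j) + 1)^2*(sin(j) + 3)^2)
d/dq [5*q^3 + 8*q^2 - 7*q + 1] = 15*q^2 + 16*q - 7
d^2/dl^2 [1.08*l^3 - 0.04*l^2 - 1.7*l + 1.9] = 6.48*l - 0.08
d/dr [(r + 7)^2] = 2*r + 14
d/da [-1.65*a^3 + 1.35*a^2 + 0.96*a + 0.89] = -4.95*a^2 + 2.7*a + 0.96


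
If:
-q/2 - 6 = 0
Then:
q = -12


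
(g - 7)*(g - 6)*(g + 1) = g^3 - 12*g^2 + 29*g + 42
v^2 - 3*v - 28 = (v - 7)*(v + 4)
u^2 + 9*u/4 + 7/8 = (u + 1/2)*(u + 7/4)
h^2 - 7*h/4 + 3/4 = (h - 1)*(h - 3/4)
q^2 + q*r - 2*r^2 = (q - r)*(q + 2*r)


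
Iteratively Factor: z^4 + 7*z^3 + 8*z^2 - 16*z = (z - 1)*(z^3 + 8*z^2 + 16*z) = (z - 1)*(z + 4)*(z^2 + 4*z) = (z - 1)*(z + 4)^2*(z)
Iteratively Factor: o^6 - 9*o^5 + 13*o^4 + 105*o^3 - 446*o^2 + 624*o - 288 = (o - 1)*(o^5 - 8*o^4 + 5*o^3 + 110*o^2 - 336*o + 288) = (o - 4)*(o - 1)*(o^4 - 4*o^3 - 11*o^2 + 66*o - 72) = (o - 4)*(o - 1)*(o + 4)*(o^3 - 8*o^2 + 21*o - 18) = (o - 4)*(o - 2)*(o - 1)*(o + 4)*(o^2 - 6*o + 9) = (o - 4)*(o - 3)*(o - 2)*(o - 1)*(o + 4)*(o - 3)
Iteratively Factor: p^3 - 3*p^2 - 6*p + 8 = (p - 4)*(p^2 + p - 2) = (p - 4)*(p + 2)*(p - 1)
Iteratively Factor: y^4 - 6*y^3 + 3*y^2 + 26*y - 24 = (y - 1)*(y^3 - 5*y^2 - 2*y + 24) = (y - 4)*(y - 1)*(y^2 - y - 6) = (y - 4)*(y - 1)*(y + 2)*(y - 3)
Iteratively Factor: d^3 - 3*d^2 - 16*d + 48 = (d - 4)*(d^2 + d - 12) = (d - 4)*(d + 4)*(d - 3)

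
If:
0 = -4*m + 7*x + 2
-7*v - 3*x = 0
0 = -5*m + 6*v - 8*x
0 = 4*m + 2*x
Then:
No Solution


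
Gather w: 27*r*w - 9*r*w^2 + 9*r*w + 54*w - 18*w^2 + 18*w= w^2*(-9*r - 18) + w*(36*r + 72)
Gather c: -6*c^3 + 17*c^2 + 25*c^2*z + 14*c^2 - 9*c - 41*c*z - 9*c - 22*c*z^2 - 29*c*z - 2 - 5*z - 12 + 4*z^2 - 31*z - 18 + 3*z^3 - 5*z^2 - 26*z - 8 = -6*c^3 + c^2*(25*z + 31) + c*(-22*z^2 - 70*z - 18) + 3*z^3 - z^2 - 62*z - 40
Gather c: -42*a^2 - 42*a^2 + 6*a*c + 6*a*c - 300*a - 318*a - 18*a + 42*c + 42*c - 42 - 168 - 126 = -84*a^2 - 636*a + c*(12*a + 84) - 336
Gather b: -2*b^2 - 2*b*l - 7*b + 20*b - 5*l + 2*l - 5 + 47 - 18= -2*b^2 + b*(13 - 2*l) - 3*l + 24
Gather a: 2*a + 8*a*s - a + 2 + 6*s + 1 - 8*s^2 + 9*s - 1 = a*(8*s + 1) - 8*s^2 + 15*s + 2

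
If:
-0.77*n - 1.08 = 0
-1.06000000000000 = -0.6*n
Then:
No Solution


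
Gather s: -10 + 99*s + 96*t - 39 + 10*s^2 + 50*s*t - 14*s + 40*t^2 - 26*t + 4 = 10*s^2 + s*(50*t + 85) + 40*t^2 + 70*t - 45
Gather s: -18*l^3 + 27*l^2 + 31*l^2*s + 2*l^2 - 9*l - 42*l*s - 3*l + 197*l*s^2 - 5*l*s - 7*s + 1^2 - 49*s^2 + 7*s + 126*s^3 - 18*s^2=-18*l^3 + 29*l^2 - 12*l + 126*s^3 + s^2*(197*l - 67) + s*(31*l^2 - 47*l) + 1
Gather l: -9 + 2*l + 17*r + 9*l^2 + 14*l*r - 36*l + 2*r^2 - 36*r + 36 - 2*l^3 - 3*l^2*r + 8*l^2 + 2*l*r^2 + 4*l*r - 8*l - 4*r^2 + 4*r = -2*l^3 + l^2*(17 - 3*r) + l*(2*r^2 + 18*r - 42) - 2*r^2 - 15*r + 27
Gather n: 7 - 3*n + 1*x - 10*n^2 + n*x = -10*n^2 + n*(x - 3) + x + 7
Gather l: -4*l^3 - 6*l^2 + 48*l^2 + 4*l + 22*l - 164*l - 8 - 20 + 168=-4*l^3 + 42*l^2 - 138*l + 140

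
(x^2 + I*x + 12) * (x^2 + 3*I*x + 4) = x^4 + 4*I*x^3 + 13*x^2 + 40*I*x + 48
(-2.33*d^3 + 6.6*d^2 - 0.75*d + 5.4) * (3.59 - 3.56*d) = 8.2948*d^4 - 31.8607*d^3 + 26.364*d^2 - 21.9165*d + 19.386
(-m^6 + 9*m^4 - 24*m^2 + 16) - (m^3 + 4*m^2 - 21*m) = -m^6 + 9*m^4 - m^3 - 28*m^2 + 21*m + 16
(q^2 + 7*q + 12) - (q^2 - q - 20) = 8*q + 32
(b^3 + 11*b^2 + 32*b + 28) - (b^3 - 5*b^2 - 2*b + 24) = 16*b^2 + 34*b + 4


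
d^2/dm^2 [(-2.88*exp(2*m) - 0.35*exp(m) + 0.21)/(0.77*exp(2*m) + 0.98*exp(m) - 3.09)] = (1.77635683940025e-15*exp(5*m) + 1.965733*exp(4*m) - 29.413342*exp(3*m) + 21.642516*exp(2*m) - 108.853686*exp(m) - 2.705913)*exp(m)/(0.456533*exp(6*m) + 1.743126*exp(5*m) - 3.277659*exp(4*m) - 13.049092*exp(3*m) + 13.153203*exp(2*m) + 28.071414*exp(m) - 29.503629)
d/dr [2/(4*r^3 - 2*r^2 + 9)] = 8*r*(1 - 3*r)/(4*r^3 - 2*r^2 + 9)^2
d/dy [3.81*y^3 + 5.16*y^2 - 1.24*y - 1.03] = 11.43*y^2 + 10.32*y - 1.24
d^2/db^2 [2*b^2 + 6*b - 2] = 4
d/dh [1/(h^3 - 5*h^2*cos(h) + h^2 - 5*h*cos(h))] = (-5*h^2*sin(h) - 3*h^2 - 5*h*sin(h) + 10*h*cos(h) - 2*h + 5*cos(h))/(h^2*(h + 1)^2*(h - 5*cos(h))^2)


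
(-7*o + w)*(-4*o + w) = 28*o^2 - 11*o*w + w^2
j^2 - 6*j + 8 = (j - 4)*(j - 2)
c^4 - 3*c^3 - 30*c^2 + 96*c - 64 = (c - 2)*(c - 1)*(c - 4*sqrt(2))*(c + 4*sqrt(2))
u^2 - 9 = (u - 3)*(u + 3)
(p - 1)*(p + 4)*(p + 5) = p^3 + 8*p^2 + 11*p - 20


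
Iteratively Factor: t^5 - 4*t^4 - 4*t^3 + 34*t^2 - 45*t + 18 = (t - 1)*(t^4 - 3*t^3 - 7*t^2 + 27*t - 18) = (t - 2)*(t - 1)*(t^3 - t^2 - 9*t + 9) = (t - 3)*(t - 2)*(t - 1)*(t^2 + 2*t - 3) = (t - 3)*(t - 2)*(t - 1)^2*(t + 3)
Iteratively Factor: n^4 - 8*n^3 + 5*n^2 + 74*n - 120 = (n - 4)*(n^3 - 4*n^2 - 11*n + 30) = (n - 4)*(n - 2)*(n^2 - 2*n - 15) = (n - 4)*(n - 2)*(n + 3)*(n - 5)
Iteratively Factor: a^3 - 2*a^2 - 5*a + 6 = (a - 1)*(a^2 - a - 6) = (a - 1)*(a + 2)*(a - 3)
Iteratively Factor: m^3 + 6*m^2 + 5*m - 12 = (m - 1)*(m^2 + 7*m + 12) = (m - 1)*(m + 4)*(m + 3)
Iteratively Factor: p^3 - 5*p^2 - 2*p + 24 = (p - 4)*(p^2 - p - 6) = (p - 4)*(p - 3)*(p + 2)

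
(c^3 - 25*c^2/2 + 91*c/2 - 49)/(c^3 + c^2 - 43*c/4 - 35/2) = 2*(c^2 - 9*c + 14)/(2*c^2 + 9*c + 10)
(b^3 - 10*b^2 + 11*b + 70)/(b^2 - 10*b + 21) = (b^2 - 3*b - 10)/(b - 3)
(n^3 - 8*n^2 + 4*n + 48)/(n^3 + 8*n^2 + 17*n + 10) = (n^2 - 10*n + 24)/(n^2 + 6*n + 5)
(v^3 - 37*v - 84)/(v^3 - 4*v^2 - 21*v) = (v + 4)/v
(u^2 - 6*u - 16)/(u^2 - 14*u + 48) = (u + 2)/(u - 6)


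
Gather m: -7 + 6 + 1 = 0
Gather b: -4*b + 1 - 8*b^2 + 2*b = -8*b^2 - 2*b + 1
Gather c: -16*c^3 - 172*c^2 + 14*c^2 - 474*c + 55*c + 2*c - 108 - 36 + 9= -16*c^3 - 158*c^2 - 417*c - 135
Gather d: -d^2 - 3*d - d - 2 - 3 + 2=-d^2 - 4*d - 3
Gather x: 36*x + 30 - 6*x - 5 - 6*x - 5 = 24*x + 20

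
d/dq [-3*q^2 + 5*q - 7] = 5 - 6*q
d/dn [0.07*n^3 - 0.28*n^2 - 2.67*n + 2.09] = 0.21*n^2 - 0.56*n - 2.67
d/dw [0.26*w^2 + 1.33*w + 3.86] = 0.52*w + 1.33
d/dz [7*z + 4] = 7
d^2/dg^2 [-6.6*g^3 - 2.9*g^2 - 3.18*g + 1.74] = -39.6*g - 5.8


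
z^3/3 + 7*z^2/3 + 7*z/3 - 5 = (z/3 + 1)*(z - 1)*(z + 5)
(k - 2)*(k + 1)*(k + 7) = k^3 + 6*k^2 - 9*k - 14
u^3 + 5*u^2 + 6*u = u*(u + 2)*(u + 3)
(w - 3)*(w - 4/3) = w^2 - 13*w/3 + 4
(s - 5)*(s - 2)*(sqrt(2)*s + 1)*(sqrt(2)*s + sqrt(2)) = 2*s^4 - 12*s^3 + sqrt(2)*s^3 - 6*sqrt(2)*s^2 + 6*s^2 + 3*sqrt(2)*s + 20*s + 10*sqrt(2)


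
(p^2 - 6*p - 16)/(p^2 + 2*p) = (p - 8)/p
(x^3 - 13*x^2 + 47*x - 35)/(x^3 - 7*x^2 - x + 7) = (x - 5)/(x + 1)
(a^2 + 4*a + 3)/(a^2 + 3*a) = (a + 1)/a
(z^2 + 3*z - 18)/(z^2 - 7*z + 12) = (z + 6)/(z - 4)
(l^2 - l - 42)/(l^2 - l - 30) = (-l^2 + l + 42)/(-l^2 + l + 30)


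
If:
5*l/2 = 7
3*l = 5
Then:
No Solution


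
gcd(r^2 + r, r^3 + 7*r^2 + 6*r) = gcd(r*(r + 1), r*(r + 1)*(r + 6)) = r^2 + r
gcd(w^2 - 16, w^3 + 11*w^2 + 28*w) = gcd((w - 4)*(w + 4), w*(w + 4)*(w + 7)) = w + 4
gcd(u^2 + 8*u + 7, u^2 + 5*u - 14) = u + 7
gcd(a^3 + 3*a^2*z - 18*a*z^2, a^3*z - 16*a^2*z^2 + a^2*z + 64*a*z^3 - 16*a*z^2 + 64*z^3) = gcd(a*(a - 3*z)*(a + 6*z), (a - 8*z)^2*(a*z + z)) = 1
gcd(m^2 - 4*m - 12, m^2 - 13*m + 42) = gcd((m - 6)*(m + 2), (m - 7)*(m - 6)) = m - 6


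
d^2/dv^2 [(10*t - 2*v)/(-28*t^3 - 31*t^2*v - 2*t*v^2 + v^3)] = 4*(-(5*t - v)*(31*t^2 + 4*t*v - 3*v^2)^2 + (-31*t^2 - 4*t*v + 3*v^2 + (2*t - 3*v)*(5*t - v))*(28*t^3 + 31*t^2*v + 2*t*v^2 - v^3))/(28*t^3 + 31*t^2*v + 2*t*v^2 - v^3)^3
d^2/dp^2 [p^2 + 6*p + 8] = 2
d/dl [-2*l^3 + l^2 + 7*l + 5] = -6*l^2 + 2*l + 7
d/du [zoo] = 0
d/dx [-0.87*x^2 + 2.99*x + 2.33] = 2.99 - 1.74*x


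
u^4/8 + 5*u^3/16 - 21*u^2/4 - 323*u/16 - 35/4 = (u/4 + 1)*(u/2 + 1/4)*(u - 7)*(u + 5)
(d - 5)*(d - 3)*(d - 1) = d^3 - 9*d^2 + 23*d - 15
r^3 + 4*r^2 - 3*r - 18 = (r - 2)*(r + 3)^2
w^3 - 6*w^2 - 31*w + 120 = (w - 8)*(w - 3)*(w + 5)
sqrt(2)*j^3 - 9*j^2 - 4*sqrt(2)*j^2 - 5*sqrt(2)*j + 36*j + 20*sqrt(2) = (j - 4)*(j - 5*sqrt(2))*(sqrt(2)*j + 1)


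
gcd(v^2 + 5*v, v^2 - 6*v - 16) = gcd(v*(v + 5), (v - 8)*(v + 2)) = 1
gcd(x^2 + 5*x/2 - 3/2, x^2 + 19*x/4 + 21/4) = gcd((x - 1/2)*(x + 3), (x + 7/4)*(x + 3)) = x + 3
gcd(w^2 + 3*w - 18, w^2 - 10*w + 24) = 1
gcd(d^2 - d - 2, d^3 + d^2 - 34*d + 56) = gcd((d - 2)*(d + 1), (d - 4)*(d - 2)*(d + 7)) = d - 2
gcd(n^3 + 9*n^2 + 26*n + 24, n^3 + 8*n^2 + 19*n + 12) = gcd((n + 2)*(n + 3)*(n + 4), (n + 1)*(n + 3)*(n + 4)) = n^2 + 7*n + 12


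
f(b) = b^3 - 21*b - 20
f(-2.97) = 16.17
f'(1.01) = -17.94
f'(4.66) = 44.15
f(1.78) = -51.74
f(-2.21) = 15.62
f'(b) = 3*b^2 - 21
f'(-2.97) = 5.46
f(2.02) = -54.18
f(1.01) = -40.18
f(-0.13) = -17.27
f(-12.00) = -1496.00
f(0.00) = -20.00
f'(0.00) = -21.00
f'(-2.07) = -8.15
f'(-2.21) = -6.35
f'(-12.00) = 411.00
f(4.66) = -16.67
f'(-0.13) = -20.95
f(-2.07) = 14.60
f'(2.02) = -8.76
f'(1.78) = -11.49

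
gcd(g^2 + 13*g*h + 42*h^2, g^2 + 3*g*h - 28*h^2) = g + 7*h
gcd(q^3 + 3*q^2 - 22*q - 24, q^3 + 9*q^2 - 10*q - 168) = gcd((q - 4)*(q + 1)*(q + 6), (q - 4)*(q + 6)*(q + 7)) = q^2 + 2*q - 24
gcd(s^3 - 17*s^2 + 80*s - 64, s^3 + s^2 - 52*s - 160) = s - 8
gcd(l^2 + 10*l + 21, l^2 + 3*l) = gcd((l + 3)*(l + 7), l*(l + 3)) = l + 3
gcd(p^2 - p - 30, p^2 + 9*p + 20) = p + 5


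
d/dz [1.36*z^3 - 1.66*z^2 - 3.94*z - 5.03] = 4.08*z^2 - 3.32*z - 3.94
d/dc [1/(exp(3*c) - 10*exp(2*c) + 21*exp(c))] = (-3*exp(2*c) + 20*exp(c) - 21)*exp(-c)/(exp(2*c) - 10*exp(c) + 21)^2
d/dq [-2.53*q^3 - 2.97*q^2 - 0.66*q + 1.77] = -7.59*q^2 - 5.94*q - 0.66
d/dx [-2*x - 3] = -2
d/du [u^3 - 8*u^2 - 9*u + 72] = 3*u^2 - 16*u - 9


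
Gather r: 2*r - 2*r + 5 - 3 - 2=0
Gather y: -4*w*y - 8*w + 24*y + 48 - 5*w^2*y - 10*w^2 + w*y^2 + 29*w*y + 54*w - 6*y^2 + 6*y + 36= -10*w^2 + 46*w + y^2*(w - 6) + y*(-5*w^2 + 25*w + 30) + 84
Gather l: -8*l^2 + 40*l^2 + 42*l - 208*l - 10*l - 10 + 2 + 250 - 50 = 32*l^2 - 176*l + 192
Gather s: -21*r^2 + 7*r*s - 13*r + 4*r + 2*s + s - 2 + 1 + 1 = -21*r^2 - 9*r + s*(7*r + 3)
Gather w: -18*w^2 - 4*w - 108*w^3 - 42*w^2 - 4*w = -108*w^3 - 60*w^2 - 8*w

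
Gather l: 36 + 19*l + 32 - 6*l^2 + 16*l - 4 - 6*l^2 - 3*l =-12*l^2 + 32*l + 64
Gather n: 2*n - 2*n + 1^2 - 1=0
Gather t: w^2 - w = w^2 - w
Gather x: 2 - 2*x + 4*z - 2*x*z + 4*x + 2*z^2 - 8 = x*(2 - 2*z) + 2*z^2 + 4*z - 6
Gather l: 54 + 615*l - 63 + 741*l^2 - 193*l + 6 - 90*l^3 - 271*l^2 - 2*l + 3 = -90*l^3 + 470*l^2 + 420*l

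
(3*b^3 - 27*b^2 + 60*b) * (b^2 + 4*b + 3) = 3*b^5 - 15*b^4 - 39*b^3 + 159*b^2 + 180*b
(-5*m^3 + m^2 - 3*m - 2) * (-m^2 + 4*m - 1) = 5*m^5 - 21*m^4 + 12*m^3 - 11*m^2 - 5*m + 2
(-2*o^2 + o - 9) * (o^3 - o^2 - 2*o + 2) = -2*o^5 + 3*o^4 - 6*o^3 + 3*o^2 + 20*o - 18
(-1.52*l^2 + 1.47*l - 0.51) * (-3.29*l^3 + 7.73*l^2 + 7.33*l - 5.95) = 5.0008*l^5 - 16.5859*l^4 + 1.8994*l^3 + 15.8768*l^2 - 12.4848*l + 3.0345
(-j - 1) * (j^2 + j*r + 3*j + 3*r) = -j^3 - j^2*r - 4*j^2 - 4*j*r - 3*j - 3*r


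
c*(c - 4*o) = c^2 - 4*c*o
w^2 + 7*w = w*(w + 7)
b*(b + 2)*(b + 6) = b^3 + 8*b^2 + 12*b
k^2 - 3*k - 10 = (k - 5)*(k + 2)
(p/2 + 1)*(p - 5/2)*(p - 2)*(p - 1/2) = p^4/2 - 3*p^3/2 - 11*p^2/8 + 6*p - 5/2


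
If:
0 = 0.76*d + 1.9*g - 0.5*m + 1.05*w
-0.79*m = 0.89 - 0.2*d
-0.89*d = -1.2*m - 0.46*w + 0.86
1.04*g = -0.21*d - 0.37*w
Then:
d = -3.25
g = 0.42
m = -1.95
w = 0.67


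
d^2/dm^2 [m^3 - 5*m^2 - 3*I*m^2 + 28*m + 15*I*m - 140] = 6*m - 10 - 6*I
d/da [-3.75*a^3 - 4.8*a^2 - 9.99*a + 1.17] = -11.25*a^2 - 9.6*a - 9.99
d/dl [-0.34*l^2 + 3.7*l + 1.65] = 3.7 - 0.68*l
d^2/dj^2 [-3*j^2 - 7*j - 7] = -6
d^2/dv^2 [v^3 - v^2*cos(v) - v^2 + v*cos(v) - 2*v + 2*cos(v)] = v^2*cos(v) + 4*v*sin(v) - v*cos(v) + 6*v - 2*sin(v) - 4*cos(v) - 2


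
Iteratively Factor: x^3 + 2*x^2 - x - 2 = (x + 1)*(x^2 + x - 2) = (x - 1)*(x + 1)*(x + 2)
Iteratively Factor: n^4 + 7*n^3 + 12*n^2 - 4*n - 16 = (n + 4)*(n^3 + 3*n^2 - 4) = (n + 2)*(n + 4)*(n^2 + n - 2) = (n + 2)^2*(n + 4)*(n - 1)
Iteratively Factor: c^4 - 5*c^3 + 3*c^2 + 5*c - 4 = (c - 4)*(c^3 - c^2 - c + 1) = (c - 4)*(c - 1)*(c^2 - 1) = (c - 4)*(c - 1)^2*(c + 1)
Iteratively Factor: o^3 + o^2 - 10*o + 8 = (o - 1)*(o^2 + 2*o - 8) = (o - 2)*(o - 1)*(o + 4)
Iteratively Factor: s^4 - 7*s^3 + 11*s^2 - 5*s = (s - 1)*(s^3 - 6*s^2 + 5*s) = (s - 5)*(s - 1)*(s^2 - s) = (s - 5)*(s - 1)^2*(s)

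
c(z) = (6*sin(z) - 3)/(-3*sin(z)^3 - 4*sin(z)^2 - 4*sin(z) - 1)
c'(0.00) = -18.00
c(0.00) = 3.00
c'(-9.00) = 316.41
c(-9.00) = -30.56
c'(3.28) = 55.12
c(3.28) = 7.41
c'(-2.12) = 6.19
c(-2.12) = -5.95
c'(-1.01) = -6.42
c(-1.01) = -6.03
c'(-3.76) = 0.77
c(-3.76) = -0.09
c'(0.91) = -0.20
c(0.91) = -0.21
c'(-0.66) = -24.49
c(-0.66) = -10.43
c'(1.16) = -0.06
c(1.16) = -0.24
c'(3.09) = 12.97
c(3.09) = 2.21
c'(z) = (6*sin(z) - 3)*(9*sin(z)^2*cos(z) + 8*sin(z)*cos(z) + 4*cos(z))/(-3*sin(z)^3 - 4*sin(z)^2 - 4*sin(z) - 1)^2 + 6*cos(z)/(-3*sin(z)^3 - 4*sin(z)^2 - 4*sin(z) - 1) = 3*(12*sin(z)^3 - sin(z)^2 - 8*sin(z) - 6)*cos(z)/((3*sin(z) + 1)^2*(sin(z)^2 + sin(z) + 1)^2)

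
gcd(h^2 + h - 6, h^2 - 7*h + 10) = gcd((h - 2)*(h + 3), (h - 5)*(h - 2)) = h - 2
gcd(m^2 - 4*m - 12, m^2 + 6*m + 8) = m + 2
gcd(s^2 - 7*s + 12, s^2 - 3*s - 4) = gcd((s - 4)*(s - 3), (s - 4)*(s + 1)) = s - 4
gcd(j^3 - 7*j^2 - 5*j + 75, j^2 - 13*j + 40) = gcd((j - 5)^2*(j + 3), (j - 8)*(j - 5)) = j - 5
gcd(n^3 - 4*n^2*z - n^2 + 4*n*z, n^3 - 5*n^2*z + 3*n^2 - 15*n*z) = n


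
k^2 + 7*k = k*(k + 7)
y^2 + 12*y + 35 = (y + 5)*(y + 7)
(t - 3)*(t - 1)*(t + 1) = t^3 - 3*t^2 - t + 3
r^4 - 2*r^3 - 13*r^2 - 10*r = r*(r - 5)*(r + 1)*(r + 2)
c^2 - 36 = (c - 6)*(c + 6)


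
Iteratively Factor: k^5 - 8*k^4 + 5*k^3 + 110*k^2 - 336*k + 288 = (k - 4)*(k^4 - 4*k^3 - 11*k^2 + 66*k - 72) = (k - 4)*(k + 4)*(k^3 - 8*k^2 + 21*k - 18) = (k - 4)*(k - 3)*(k + 4)*(k^2 - 5*k + 6) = (k - 4)*(k - 3)^2*(k + 4)*(k - 2)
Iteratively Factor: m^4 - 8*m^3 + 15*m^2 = (m - 3)*(m^3 - 5*m^2) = m*(m - 3)*(m^2 - 5*m) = m*(m - 5)*(m - 3)*(m)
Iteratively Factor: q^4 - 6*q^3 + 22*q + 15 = (q + 1)*(q^3 - 7*q^2 + 7*q + 15) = (q - 5)*(q + 1)*(q^2 - 2*q - 3) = (q - 5)*(q + 1)^2*(q - 3)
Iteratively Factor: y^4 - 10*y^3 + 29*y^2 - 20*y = (y - 4)*(y^3 - 6*y^2 + 5*y) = y*(y - 4)*(y^2 - 6*y + 5) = y*(y - 5)*(y - 4)*(y - 1)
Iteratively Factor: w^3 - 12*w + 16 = (w + 4)*(w^2 - 4*w + 4) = (w - 2)*(w + 4)*(w - 2)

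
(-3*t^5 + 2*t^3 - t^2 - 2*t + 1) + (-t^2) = -3*t^5 + 2*t^3 - 2*t^2 - 2*t + 1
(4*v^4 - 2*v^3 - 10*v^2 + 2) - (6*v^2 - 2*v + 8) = 4*v^4 - 2*v^3 - 16*v^2 + 2*v - 6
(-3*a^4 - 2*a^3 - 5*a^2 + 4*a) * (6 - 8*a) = 24*a^5 - 2*a^4 + 28*a^3 - 62*a^2 + 24*a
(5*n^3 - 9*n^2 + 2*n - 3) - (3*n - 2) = 5*n^3 - 9*n^2 - n - 1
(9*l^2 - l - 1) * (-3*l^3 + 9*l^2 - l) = -27*l^5 + 84*l^4 - 15*l^3 - 8*l^2 + l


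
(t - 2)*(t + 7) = t^2 + 5*t - 14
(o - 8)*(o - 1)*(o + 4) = o^3 - 5*o^2 - 28*o + 32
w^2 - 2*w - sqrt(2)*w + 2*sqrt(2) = (w - 2)*(w - sqrt(2))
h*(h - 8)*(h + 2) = h^3 - 6*h^2 - 16*h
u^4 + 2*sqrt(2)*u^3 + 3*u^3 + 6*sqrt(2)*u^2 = u^2*(u + 3)*(u + 2*sqrt(2))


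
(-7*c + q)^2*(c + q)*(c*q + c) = 49*c^4*q + 49*c^4 + 35*c^3*q^2 + 35*c^3*q - 13*c^2*q^3 - 13*c^2*q^2 + c*q^4 + c*q^3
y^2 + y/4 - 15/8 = (y - 5/4)*(y + 3/2)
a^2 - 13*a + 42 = (a - 7)*(a - 6)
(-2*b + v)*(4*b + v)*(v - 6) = -8*b^2*v + 48*b^2 + 2*b*v^2 - 12*b*v + v^3 - 6*v^2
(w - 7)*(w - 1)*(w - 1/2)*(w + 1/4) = w^4 - 33*w^3/4 + 71*w^2/8 - 3*w/4 - 7/8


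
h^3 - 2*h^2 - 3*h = h*(h - 3)*(h + 1)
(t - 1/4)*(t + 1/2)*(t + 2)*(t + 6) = t^4 + 33*t^3/4 + 111*t^2/8 + 2*t - 3/2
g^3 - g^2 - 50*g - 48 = (g - 8)*(g + 1)*(g + 6)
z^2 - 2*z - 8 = (z - 4)*(z + 2)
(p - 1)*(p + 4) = p^2 + 3*p - 4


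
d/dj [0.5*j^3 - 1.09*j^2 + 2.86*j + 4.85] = 1.5*j^2 - 2.18*j + 2.86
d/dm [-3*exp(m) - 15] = -3*exp(m)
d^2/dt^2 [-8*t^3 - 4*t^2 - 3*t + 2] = -48*t - 8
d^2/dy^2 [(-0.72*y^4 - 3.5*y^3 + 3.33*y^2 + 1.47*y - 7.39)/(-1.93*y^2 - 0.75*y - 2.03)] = (5.363856*y^6 + 6.25320000000001*y^5 + 19.355328*y^4 - 7.25945599999999*y^3 + 311.018784*y^2 + 185.276928*y - 72.561856)/(7.189057*y^6 + 8.381025*y^5 + 25.941516*y^4 + 18.052425*y^3 + 27.285636*y^2 + 9.272025*y + 8.365427)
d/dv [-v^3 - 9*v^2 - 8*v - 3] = -3*v^2 - 18*v - 8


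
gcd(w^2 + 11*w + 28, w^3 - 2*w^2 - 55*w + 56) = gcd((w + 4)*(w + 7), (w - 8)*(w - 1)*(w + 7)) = w + 7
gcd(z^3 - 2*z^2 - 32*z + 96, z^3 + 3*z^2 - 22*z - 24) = z^2 + 2*z - 24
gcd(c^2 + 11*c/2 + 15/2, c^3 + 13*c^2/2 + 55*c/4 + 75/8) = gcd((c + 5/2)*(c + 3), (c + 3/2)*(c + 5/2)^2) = c + 5/2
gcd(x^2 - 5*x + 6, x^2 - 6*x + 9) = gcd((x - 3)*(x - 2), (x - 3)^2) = x - 3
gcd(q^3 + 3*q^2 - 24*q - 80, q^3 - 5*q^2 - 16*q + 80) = q^2 - q - 20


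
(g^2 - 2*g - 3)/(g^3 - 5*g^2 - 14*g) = (-g^2 + 2*g + 3)/(g*(-g^2 + 5*g + 14))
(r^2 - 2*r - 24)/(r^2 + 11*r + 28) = (r - 6)/(r + 7)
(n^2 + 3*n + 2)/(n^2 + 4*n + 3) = (n + 2)/(n + 3)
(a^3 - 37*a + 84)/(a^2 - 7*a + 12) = a + 7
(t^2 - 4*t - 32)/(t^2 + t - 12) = (t - 8)/(t - 3)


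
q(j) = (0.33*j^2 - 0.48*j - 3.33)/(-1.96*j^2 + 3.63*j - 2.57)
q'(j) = (0.66*j - 0.48)/(-1.96*j^2 + 3.63*j - 2.57) + (3.92*j - 3.63)*(0.33*j^2 - 0.48*j - 3.33)/(-1.96*j^2 + 3.63*j - 2.57)^2 = (0.2571*j^2 - 14.7498*j + 13.3215)/(3.8416*j^4 - 14.2296*j^3 + 23.2513*j^2 - 18.6582*j + 6.6049)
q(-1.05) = 0.29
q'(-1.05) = 0.40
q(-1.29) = 0.21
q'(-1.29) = 0.30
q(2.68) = 0.32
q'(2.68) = -0.51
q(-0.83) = 0.39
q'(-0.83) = 0.54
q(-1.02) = 0.30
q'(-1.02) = 0.41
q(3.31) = 0.11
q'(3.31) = -0.23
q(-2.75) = -0.02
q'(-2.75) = 0.07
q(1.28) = 3.00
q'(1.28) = -3.99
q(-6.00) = -0.12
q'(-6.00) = 0.01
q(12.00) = -0.16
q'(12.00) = -0.00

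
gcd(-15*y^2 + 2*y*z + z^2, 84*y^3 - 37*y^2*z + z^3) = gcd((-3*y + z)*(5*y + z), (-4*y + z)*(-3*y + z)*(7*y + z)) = 3*y - z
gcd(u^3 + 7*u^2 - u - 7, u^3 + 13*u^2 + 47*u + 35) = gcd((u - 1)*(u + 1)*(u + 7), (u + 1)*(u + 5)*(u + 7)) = u^2 + 8*u + 7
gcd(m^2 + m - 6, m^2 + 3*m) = m + 3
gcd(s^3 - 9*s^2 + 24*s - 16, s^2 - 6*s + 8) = s - 4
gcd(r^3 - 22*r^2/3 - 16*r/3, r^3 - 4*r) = r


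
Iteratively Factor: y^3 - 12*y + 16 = (y - 2)*(y^2 + 2*y - 8) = (y - 2)*(y + 4)*(y - 2)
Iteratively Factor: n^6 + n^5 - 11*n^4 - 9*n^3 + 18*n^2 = (n - 1)*(n^5 + 2*n^4 - 9*n^3 - 18*n^2) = n*(n - 1)*(n^4 + 2*n^3 - 9*n^2 - 18*n) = n*(n - 1)*(n + 3)*(n^3 - n^2 - 6*n) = n^2*(n - 1)*(n + 3)*(n^2 - n - 6) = n^2*(n - 3)*(n - 1)*(n + 3)*(n + 2)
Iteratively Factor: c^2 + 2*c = (c + 2)*(c)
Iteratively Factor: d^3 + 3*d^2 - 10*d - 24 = (d + 4)*(d^2 - d - 6) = (d - 3)*(d + 4)*(d + 2)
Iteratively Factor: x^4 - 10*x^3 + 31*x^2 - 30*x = (x - 2)*(x^3 - 8*x^2 + 15*x) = x*(x - 2)*(x^2 - 8*x + 15) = x*(x - 5)*(x - 2)*(x - 3)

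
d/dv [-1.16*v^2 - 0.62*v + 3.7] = -2.32*v - 0.62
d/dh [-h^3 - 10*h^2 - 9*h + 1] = -3*h^2 - 20*h - 9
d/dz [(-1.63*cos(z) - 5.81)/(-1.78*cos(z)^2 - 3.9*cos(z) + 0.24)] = (2.9014*cos(z)^2 + 20.6836*cos(z) + 23.0502)*sin(z)/(3.1684*cos(z)^4 + 13.884*cos(z)^3 + 14.3556*cos(z)^2 - 1.872*cos(z) + 0.0576)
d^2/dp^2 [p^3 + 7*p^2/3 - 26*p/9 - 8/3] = 6*p + 14/3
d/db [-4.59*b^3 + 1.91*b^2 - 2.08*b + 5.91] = -13.77*b^2 + 3.82*b - 2.08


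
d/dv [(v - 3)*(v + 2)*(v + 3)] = 3*v^2 + 4*v - 9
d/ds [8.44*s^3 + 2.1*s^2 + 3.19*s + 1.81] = 25.32*s^2 + 4.2*s + 3.19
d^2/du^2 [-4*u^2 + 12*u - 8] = -8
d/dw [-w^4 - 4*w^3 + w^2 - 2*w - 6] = -4*w^3 - 12*w^2 + 2*w - 2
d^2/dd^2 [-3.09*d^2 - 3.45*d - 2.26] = -6.18000000000000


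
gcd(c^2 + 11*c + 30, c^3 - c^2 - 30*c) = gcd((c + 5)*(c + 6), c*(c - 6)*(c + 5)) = c + 5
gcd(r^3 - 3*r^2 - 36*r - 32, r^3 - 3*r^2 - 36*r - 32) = r^3 - 3*r^2 - 36*r - 32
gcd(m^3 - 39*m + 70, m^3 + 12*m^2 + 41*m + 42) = m + 7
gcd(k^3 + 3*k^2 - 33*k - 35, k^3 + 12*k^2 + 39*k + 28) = k^2 + 8*k + 7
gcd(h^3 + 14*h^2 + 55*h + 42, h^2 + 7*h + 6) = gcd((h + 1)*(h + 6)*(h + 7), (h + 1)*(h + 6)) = h^2 + 7*h + 6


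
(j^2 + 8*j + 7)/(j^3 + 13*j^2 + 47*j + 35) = 1/(j + 5)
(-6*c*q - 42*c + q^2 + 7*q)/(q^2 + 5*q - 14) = (-6*c + q)/(q - 2)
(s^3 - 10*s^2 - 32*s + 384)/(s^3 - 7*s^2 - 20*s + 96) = (s^2 - 2*s - 48)/(s^2 + s - 12)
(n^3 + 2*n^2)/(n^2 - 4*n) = n*(n + 2)/(n - 4)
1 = 1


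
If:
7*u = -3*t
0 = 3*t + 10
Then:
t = -10/3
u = 10/7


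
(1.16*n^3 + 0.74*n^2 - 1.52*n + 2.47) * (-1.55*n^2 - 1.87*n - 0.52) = -1.798*n^5 - 3.3162*n^4 + 0.369*n^3 - 1.3709*n^2 - 3.8285*n - 1.2844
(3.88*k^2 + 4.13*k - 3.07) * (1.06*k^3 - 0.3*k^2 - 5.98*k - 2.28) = 4.1128*k^5 + 3.2138*k^4 - 27.6956*k^3 - 32.6228*k^2 + 8.9422*k + 6.9996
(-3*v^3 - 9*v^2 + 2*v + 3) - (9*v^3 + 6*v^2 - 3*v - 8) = -12*v^3 - 15*v^2 + 5*v + 11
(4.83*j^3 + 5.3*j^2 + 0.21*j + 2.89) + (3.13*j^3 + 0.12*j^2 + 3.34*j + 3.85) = 7.96*j^3 + 5.42*j^2 + 3.55*j + 6.74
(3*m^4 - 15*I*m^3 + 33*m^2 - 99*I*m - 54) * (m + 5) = 3*m^5 + 15*m^4 - 15*I*m^4 + 33*m^3 - 75*I*m^3 + 165*m^2 - 99*I*m^2 - 54*m - 495*I*m - 270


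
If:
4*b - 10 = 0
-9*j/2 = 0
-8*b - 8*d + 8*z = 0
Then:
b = 5/2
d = z - 5/2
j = 0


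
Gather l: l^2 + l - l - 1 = l^2 - 1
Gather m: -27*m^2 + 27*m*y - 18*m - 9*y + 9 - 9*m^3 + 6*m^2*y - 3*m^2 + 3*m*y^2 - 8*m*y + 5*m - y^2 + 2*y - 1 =-9*m^3 + m^2*(6*y - 30) + m*(3*y^2 + 19*y - 13) - y^2 - 7*y + 8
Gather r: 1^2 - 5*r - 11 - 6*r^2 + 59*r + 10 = -6*r^2 + 54*r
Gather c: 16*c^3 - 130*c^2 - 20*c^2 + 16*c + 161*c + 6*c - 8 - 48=16*c^3 - 150*c^2 + 183*c - 56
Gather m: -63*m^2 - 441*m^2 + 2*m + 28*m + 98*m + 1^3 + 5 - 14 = -504*m^2 + 128*m - 8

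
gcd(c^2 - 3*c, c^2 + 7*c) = c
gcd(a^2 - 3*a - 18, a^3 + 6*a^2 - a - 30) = a + 3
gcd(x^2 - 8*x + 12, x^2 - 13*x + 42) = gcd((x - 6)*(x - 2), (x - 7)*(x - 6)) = x - 6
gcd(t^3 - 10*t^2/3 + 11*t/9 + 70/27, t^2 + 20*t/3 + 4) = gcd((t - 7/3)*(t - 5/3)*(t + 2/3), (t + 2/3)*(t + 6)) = t + 2/3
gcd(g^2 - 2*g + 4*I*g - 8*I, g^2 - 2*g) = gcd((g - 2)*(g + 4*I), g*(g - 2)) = g - 2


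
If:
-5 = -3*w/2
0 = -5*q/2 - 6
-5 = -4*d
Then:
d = 5/4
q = -12/5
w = 10/3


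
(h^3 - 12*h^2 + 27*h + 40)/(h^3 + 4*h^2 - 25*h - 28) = (h^2 - 13*h + 40)/(h^2 + 3*h - 28)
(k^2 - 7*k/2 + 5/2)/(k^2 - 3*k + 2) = (k - 5/2)/(k - 2)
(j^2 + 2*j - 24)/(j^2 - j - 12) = (j + 6)/(j + 3)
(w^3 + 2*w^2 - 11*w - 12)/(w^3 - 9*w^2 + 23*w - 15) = (w^2 + 5*w + 4)/(w^2 - 6*w + 5)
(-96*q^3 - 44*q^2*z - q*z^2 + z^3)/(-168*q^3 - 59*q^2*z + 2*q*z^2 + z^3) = (4*q + z)/(7*q + z)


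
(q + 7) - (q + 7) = 0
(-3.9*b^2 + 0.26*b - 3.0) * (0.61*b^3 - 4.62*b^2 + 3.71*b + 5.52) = -2.379*b^5 + 18.1766*b^4 - 17.5002*b^3 - 6.7034*b^2 - 9.6948*b - 16.56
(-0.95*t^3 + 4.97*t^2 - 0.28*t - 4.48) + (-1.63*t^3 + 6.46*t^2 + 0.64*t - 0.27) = -2.58*t^3 + 11.43*t^2 + 0.36*t - 4.75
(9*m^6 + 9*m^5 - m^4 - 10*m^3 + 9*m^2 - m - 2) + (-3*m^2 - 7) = 9*m^6 + 9*m^5 - m^4 - 10*m^3 + 6*m^2 - m - 9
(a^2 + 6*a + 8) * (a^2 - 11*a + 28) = a^4 - 5*a^3 - 30*a^2 + 80*a + 224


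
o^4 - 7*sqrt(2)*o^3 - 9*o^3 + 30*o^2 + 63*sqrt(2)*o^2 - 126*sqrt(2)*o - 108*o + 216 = (o - 6)*(o - 3)*(o - 6*sqrt(2))*(o - sqrt(2))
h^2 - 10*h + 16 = (h - 8)*(h - 2)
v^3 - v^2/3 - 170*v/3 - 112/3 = (v - 8)*(v + 2/3)*(v + 7)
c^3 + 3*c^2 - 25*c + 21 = (c - 3)*(c - 1)*(c + 7)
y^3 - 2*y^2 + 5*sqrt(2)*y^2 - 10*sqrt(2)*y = y*(y - 2)*(y + 5*sqrt(2))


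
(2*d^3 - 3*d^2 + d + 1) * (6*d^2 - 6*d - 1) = 12*d^5 - 30*d^4 + 22*d^3 + 3*d^2 - 7*d - 1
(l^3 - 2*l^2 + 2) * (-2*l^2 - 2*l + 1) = -2*l^5 + 2*l^4 + 5*l^3 - 6*l^2 - 4*l + 2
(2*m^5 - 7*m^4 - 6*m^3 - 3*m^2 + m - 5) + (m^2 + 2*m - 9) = 2*m^5 - 7*m^4 - 6*m^3 - 2*m^2 + 3*m - 14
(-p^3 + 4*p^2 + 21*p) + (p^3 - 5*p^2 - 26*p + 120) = -p^2 - 5*p + 120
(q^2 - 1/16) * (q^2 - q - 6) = q^4 - q^3 - 97*q^2/16 + q/16 + 3/8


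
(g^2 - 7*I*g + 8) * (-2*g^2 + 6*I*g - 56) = -2*g^4 + 20*I*g^3 - 30*g^2 + 440*I*g - 448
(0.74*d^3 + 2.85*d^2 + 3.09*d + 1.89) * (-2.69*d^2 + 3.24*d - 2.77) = -1.9906*d^5 - 5.2689*d^4 - 1.1279*d^3 - 2.967*d^2 - 2.4357*d - 5.2353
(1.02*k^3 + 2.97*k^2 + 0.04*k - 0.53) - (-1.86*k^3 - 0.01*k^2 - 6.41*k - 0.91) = 2.88*k^3 + 2.98*k^2 + 6.45*k + 0.38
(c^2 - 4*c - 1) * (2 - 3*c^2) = -3*c^4 + 12*c^3 + 5*c^2 - 8*c - 2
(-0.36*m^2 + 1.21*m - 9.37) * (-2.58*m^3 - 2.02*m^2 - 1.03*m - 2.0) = 0.9288*m^5 - 2.3946*m^4 + 22.1012*m^3 + 18.4011*m^2 + 7.2311*m + 18.74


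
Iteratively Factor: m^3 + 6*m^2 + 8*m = (m + 2)*(m^2 + 4*m) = (m + 2)*(m + 4)*(m)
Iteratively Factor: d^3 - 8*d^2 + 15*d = (d - 5)*(d^2 - 3*d) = (d - 5)*(d - 3)*(d)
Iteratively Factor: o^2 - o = (o - 1)*(o)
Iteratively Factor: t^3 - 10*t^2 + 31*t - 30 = (t - 2)*(t^2 - 8*t + 15) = (t - 5)*(t - 2)*(t - 3)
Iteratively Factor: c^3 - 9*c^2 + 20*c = (c - 4)*(c^2 - 5*c) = (c - 5)*(c - 4)*(c)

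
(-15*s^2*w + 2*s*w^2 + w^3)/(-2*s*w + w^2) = (15*s^2 - 2*s*w - w^2)/(2*s - w)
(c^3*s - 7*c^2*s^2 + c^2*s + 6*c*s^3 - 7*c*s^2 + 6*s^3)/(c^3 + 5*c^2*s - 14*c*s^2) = s*(c^3 - 7*c^2*s + c^2 + 6*c*s^2 - 7*c*s + 6*s^2)/(c*(c^2 + 5*c*s - 14*s^2))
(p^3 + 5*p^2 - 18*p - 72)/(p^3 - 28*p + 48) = (p + 3)/(p - 2)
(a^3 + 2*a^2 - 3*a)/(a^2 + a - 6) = a*(a - 1)/(a - 2)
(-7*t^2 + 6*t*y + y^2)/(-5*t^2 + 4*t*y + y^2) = (7*t + y)/(5*t + y)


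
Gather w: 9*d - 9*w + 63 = 9*d - 9*w + 63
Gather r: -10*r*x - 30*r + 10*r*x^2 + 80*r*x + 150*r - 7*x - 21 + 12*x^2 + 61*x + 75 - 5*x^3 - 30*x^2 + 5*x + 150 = r*(10*x^2 + 70*x + 120) - 5*x^3 - 18*x^2 + 59*x + 204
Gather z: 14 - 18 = -4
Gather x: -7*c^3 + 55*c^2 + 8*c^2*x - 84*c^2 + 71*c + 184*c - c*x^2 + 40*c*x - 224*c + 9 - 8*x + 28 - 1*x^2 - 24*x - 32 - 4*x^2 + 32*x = -7*c^3 - 29*c^2 + 31*c + x^2*(-c - 5) + x*(8*c^2 + 40*c) + 5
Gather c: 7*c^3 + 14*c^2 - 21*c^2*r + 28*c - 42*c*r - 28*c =7*c^3 + c^2*(14 - 21*r) - 42*c*r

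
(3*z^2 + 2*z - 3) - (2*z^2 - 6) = z^2 + 2*z + 3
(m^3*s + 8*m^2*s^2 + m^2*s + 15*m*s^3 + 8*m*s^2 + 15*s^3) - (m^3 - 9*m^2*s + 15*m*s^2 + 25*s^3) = m^3*s - m^3 + 8*m^2*s^2 + 10*m^2*s + 15*m*s^3 - 7*m*s^2 - 10*s^3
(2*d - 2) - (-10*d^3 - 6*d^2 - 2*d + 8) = 10*d^3 + 6*d^2 + 4*d - 10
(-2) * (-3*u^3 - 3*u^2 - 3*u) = 6*u^3 + 6*u^2 + 6*u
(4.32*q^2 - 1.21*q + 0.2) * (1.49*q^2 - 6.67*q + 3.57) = 6.4368*q^4 - 30.6173*q^3 + 23.7911*q^2 - 5.6537*q + 0.714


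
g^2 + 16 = (g - 4*I)*(g + 4*I)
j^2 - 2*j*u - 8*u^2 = (j - 4*u)*(j + 2*u)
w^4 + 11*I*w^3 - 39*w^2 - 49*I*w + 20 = (w + I)^2*(w + 4*I)*(w + 5*I)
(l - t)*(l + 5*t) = l^2 + 4*l*t - 5*t^2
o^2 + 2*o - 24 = (o - 4)*(o + 6)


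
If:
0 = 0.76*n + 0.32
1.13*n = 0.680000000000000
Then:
No Solution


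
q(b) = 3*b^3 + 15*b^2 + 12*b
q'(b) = 9*b^2 + 30*b + 12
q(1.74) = 82.10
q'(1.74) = 91.45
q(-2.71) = 17.93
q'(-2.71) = -3.20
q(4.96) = 794.62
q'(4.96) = 382.21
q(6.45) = 1506.45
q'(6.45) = 579.92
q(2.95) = 242.95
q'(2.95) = 178.82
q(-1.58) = 6.65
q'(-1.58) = -12.93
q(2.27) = 139.62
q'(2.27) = 126.48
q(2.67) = 196.08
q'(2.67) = 156.26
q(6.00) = 1260.00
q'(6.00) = 516.00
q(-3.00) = 18.00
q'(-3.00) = 3.00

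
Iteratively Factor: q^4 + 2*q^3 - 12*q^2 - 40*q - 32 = (q - 4)*(q^3 + 6*q^2 + 12*q + 8) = (q - 4)*(q + 2)*(q^2 + 4*q + 4) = (q - 4)*(q + 2)^2*(q + 2)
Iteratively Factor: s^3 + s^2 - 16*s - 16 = (s - 4)*(s^2 + 5*s + 4) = (s - 4)*(s + 1)*(s + 4)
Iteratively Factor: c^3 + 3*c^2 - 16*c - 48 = (c + 3)*(c^2 - 16) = (c - 4)*(c + 3)*(c + 4)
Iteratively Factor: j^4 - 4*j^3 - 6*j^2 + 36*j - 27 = (j - 3)*(j^3 - j^2 - 9*j + 9) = (j - 3)^2*(j^2 + 2*j - 3) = (j - 3)^2*(j + 3)*(j - 1)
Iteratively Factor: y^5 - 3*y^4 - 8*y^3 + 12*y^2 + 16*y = (y - 4)*(y^4 + y^3 - 4*y^2 - 4*y) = (y - 4)*(y + 1)*(y^3 - 4*y) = (y - 4)*(y - 2)*(y + 1)*(y^2 + 2*y) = y*(y - 4)*(y - 2)*(y + 1)*(y + 2)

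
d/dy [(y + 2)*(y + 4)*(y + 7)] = 3*y^2 + 26*y + 50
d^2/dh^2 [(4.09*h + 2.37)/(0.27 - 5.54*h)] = -157.713828/(5.54*h - 0.27)^3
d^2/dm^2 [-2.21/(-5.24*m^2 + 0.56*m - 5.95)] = (-121.362592*m^2 + 12.970048*m + 2.21*(10.48*m - 0.56)*(20.96*m - 1.12) - 137.80676)/(5.24*m^2 - 0.56*m + 5.95)^3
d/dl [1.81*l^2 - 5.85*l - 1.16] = 3.62*l - 5.85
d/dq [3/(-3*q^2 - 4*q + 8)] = 6*(3*q + 2)/(3*q^2 + 4*q - 8)^2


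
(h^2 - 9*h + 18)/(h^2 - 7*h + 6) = (h - 3)/(h - 1)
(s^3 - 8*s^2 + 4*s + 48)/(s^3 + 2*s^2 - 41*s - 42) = (s^2 - 2*s - 8)/(s^2 + 8*s + 7)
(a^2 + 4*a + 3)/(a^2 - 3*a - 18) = (a + 1)/(a - 6)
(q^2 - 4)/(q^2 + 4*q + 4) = (q - 2)/(q + 2)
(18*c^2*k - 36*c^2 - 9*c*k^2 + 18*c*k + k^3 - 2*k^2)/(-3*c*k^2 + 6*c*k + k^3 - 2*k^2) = (-6*c + k)/k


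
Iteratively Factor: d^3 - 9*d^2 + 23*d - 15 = (d - 3)*(d^2 - 6*d + 5) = (d - 3)*(d - 1)*(d - 5)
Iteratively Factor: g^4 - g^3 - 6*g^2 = (g)*(g^3 - g^2 - 6*g) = g*(g - 3)*(g^2 + 2*g) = g^2*(g - 3)*(g + 2)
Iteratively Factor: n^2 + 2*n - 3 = (n + 3)*(n - 1)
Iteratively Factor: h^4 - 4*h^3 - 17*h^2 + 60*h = (h - 5)*(h^3 + h^2 - 12*h) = (h - 5)*(h + 4)*(h^2 - 3*h) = (h - 5)*(h - 3)*(h + 4)*(h)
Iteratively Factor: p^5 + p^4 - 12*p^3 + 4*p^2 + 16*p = (p + 4)*(p^4 - 3*p^3 + 4*p) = (p - 2)*(p + 4)*(p^3 - p^2 - 2*p) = (p - 2)^2*(p + 4)*(p^2 + p) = p*(p - 2)^2*(p + 4)*(p + 1)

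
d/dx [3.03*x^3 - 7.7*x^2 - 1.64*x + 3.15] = 9.09*x^2 - 15.4*x - 1.64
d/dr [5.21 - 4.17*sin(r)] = -4.17*cos(r)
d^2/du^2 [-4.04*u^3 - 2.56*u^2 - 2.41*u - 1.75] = -24.24*u - 5.12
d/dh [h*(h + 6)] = 2*h + 6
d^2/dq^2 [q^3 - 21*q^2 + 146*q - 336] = 6*q - 42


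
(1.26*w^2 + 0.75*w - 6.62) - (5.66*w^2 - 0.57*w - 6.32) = -4.4*w^2 + 1.32*w - 0.3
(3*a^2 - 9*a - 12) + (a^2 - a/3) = 4*a^2 - 28*a/3 - 12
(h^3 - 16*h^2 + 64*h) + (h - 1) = h^3 - 16*h^2 + 65*h - 1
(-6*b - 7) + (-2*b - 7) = -8*b - 14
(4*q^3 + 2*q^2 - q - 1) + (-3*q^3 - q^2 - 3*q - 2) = q^3 + q^2 - 4*q - 3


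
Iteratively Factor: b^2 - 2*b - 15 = (b + 3)*(b - 5)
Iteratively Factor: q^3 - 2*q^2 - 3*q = (q - 3)*(q^2 + q) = q*(q - 3)*(q + 1)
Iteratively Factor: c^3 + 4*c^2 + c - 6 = (c + 2)*(c^2 + 2*c - 3) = (c + 2)*(c + 3)*(c - 1)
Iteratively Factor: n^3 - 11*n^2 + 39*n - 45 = (n - 3)*(n^2 - 8*n + 15) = (n - 3)^2*(n - 5)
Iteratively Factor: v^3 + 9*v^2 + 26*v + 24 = (v + 2)*(v^2 + 7*v + 12) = (v + 2)*(v + 4)*(v + 3)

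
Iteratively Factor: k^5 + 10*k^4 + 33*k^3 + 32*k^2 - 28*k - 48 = (k + 4)*(k^4 + 6*k^3 + 9*k^2 - 4*k - 12) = (k + 2)*(k + 4)*(k^3 + 4*k^2 + k - 6) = (k + 2)^2*(k + 4)*(k^2 + 2*k - 3) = (k - 1)*(k + 2)^2*(k + 4)*(k + 3)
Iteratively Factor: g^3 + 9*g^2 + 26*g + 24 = (g + 2)*(g^2 + 7*g + 12) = (g + 2)*(g + 4)*(g + 3)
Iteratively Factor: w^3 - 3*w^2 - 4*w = (w + 1)*(w^2 - 4*w) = w*(w + 1)*(w - 4)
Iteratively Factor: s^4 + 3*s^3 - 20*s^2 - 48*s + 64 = (s + 4)*(s^3 - s^2 - 16*s + 16) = (s + 4)^2*(s^2 - 5*s + 4) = (s - 4)*(s + 4)^2*(s - 1)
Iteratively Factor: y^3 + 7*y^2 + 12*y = (y + 3)*(y^2 + 4*y) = y*(y + 3)*(y + 4)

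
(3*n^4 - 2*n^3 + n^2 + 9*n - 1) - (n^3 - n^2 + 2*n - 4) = 3*n^4 - 3*n^3 + 2*n^2 + 7*n + 3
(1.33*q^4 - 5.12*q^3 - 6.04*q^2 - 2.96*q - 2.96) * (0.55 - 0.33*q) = -0.4389*q^5 + 2.4211*q^4 - 0.8228*q^3 - 2.3452*q^2 - 0.6512*q - 1.628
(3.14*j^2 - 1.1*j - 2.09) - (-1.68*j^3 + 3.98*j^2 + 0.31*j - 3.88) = 1.68*j^3 - 0.84*j^2 - 1.41*j + 1.79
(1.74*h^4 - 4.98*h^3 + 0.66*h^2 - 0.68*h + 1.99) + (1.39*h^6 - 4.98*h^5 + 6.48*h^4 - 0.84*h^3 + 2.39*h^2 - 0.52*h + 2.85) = 1.39*h^6 - 4.98*h^5 + 8.22*h^4 - 5.82*h^3 + 3.05*h^2 - 1.2*h + 4.84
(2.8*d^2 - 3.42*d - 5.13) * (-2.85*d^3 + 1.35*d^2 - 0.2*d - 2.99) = -7.98*d^5 + 13.527*d^4 + 9.4435*d^3 - 14.6135*d^2 + 11.2518*d + 15.3387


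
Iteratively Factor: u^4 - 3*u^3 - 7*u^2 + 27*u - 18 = (u - 2)*(u^3 - u^2 - 9*u + 9) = (u - 2)*(u - 1)*(u^2 - 9) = (u - 3)*(u - 2)*(u - 1)*(u + 3)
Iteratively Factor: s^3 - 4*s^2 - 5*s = (s + 1)*(s^2 - 5*s) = (s - 5)*(s + 1)*(s)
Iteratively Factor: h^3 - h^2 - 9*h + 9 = (h + 3)*(h^2 - 4*h + 3) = (h - 3)*(h + 3)*(h - 1)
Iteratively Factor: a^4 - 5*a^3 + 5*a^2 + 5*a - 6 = (a - 3)*(a^3 - 2*a^2 - a + 2) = (a - 3)*(a - 2)*(a^2 - 1) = (a - 3)*(a - 2)*(a - 1)*(a + 1)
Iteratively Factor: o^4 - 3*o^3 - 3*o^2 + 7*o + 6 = (o - 3)*(o^3 - 3*o - 2) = (o - 3)*(o + 1)*(o^2 - o - 2) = (o - 3)*(o + 1)^2*(o - 2)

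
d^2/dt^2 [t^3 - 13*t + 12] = 6*t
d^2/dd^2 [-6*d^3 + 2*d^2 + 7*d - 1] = 4 - 36*d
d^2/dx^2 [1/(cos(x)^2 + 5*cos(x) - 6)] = (-4*sin(x)^4 + 51*sin(x)^2 - 45*cos(x)/4 - 15*cos(3*x)/4 + 15)/((cos(x) - 1)^3*(cos(x) + 6)^3)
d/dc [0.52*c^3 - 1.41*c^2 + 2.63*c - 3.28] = 1.56*c^2 - 2.82*c + 2.63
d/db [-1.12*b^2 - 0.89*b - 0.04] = -2.24*b - 0.89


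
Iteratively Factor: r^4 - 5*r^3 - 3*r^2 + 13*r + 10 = (r + 1)*(r^3 - 6*r^2 + 3*r + 10) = (r - 5)*(r + 1)*(r^2 - r - 2) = (r - 5)*(r + 1)^2*(r - 2)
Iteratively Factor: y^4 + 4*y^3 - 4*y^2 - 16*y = (y + 2)*(y^3 + 2*y^2 - 8*y) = (y + 2)*(y + 4)*(y^2 - 2*y) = y*(y + 2)*(y + 4)*(y - 2)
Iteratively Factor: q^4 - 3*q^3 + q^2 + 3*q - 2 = (q + 1)*(q^3 - 4*q^2 + 5*q - 2) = (q - 1)*(q + 1)*(q^2 - 3*q + 2) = (q - 1)^2*(q + 1)*(q - 2)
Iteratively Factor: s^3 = (s)*(s^2) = s^2*(s)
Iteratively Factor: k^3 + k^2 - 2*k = (k - 1)*(k^2 + 2*k) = k*(k - 1)*(k + 2)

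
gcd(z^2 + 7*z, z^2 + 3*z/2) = z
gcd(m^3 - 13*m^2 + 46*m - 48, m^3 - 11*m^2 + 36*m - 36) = m^2 - 5*m + 6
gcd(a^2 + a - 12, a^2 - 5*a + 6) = a - 3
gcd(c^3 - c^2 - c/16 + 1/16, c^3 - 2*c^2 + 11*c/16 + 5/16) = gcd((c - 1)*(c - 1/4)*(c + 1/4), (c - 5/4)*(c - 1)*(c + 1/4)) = c^2 - 3*c/4 - 1/4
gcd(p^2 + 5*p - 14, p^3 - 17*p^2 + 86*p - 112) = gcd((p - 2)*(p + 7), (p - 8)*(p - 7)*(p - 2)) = p - 2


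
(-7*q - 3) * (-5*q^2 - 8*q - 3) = 35*q^3 + 71*q^2 + 45*q + 9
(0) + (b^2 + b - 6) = b^2 + b - 6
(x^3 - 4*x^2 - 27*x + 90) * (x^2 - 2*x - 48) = x^5 - 6*x^4 - 67*x^3 + 336*x^2 + 1116*x - 4320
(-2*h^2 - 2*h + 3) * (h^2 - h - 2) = -2*h^4 + 9*h^2 + h - 6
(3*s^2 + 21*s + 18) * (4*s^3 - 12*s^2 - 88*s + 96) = 12*s^5 + 48*s^4 - 444*s^3 - 1776*s^2 + 432*s + 1728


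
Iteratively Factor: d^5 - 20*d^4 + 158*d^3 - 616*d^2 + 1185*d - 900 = (d - 4)*(d^4 - 16*d^3 + 94*d^2 - 240*d + 225) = (d - 4)*(d - 3)*(d^3 - 13*d^2 + 55*d - 75) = (d - 5)*(d - 4)*(d - 3)*(d^2 - 8*d + 15) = (d - 5)^2*(d - 4)*(d - 3)*(d - 3)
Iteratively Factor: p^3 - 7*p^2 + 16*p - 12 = (p - 3)*(p^2 - 4*p + 4) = (p - 3)*(p - 2)*(p - 2)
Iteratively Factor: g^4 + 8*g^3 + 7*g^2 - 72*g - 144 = (g + 4)*(g^3 + 4*g^2 - 9*g - 36) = (g + 3)*(g + 4)*(g^2 + g - 12) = (g + 3)*(g + 4)^2*(g - 3)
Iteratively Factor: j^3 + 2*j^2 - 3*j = (j)*(j^2 + 2*j - 3) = j*(j - 1)*(j + 3)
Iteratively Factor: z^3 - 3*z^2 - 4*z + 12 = (z - 3)*(z^2 - 4) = (z - 3)*(z + 2)*(z - 2)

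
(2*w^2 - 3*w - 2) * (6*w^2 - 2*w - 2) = 12*w^4 - 22*w^3 - 10*w^2 + 10*w + 4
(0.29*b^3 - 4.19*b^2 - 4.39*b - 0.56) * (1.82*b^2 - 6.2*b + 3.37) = 0.5278*b^5 - 9.4238*b^4 + 18.9655*b^3 + 12.0785*b^2 - 11.3223*b - 1.8872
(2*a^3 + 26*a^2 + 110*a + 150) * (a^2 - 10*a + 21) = 2*a^5 + 6*a^4 - 108*a^3 - 404*a^2 + 810*a + 3150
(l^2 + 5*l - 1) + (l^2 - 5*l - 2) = 2*l^2 - 3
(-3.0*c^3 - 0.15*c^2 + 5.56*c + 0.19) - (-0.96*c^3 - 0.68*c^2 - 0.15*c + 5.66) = -2.04*c^3 + 0.53*c^2 + 5.71*c - 5.47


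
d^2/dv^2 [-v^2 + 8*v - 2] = -2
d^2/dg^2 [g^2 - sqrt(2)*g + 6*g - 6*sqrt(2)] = 2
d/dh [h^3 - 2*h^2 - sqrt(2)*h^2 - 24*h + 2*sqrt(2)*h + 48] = 3*h^2 - 4*h - 2*sqrt(2)*h - 24 + 2*sqrt(2)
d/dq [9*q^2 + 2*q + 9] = 18*q + 2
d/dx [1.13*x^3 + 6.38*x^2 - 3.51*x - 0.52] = 3.39*x^2 + 12.76*x - 3.51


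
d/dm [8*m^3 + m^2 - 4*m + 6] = 24*m^2 + 2*m - 4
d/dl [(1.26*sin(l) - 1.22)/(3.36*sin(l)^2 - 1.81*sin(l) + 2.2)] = (-4.2336*sin(l)^2 + 8.1984*sin(l) + 0.5638)*cos(l)/(11.2896*sin(l)^4 - 12.1632*sin(l)^3 + 18.0601*sin(l)^2 - 7.964*sin(l) + 4.84)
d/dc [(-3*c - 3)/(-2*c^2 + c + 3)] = -6/(4*c^2 - 12*c + 9)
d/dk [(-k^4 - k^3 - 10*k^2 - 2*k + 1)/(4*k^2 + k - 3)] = (-8*k^5 - 7*k^4 + 10*k^3 + 7*k^2 + 52*k + 5)/(16*k^4 + 8*k^3 - 23*k^2 - 6*k + 9)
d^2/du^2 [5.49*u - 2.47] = 0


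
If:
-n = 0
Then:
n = 0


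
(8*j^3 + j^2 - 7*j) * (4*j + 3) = 32*j^4 + 28*j^3 - 25*j^2 - 21*j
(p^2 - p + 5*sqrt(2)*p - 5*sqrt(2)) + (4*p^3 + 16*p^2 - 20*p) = 4*p^3 + 17*p^2 - 21*p + 5*sqrt(2)*p - 5*sqrt(2)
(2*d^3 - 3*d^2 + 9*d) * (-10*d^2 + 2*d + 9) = -20*d^5 + 34*d^4 - 78*d^3 - 9*d^2 + 81*d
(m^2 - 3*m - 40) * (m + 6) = m^3 + 3*m^2 - 58*m - 240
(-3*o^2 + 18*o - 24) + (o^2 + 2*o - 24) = -2*o^2 + 20*o - 48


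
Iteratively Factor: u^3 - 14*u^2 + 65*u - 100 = (u - 5)*(u^2 - 9*u + 20) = (u - 5)^2*(u - 4)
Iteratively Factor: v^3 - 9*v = (v - 3)*(v^2 + 3*v) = (v - 3)*(v + 3)*(v)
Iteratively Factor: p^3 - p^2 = (p)*(p^2 - p) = p^2*(p - 1)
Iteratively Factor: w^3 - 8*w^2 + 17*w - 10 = (w - 1)*(w^2 - 7*w + 10) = (w - 5)*(w - 1)*(w - 2)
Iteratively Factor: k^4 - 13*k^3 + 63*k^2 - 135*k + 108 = (k - 3)*(k^3 - 10*k^2 + 33*k - 36) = (k - 4)*(k - 3)*(k^2 - 6*k + 9) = (k - 4)*(k - 3)^2*(k - 3)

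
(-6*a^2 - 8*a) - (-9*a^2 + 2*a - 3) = 3*a^2 - 10*a + 3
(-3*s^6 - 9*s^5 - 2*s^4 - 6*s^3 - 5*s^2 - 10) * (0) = 0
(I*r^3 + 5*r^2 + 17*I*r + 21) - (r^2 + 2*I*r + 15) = I*r^3 + 4*r^2 + 15*I*r + 6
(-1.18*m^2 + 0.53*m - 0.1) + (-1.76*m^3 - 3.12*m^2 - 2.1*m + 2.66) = -1.76*m^3 - 4.3*m^2 - 1.57*m + 2.56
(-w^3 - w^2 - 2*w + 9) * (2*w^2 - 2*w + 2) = -2*w^5 - 4*w^3 + 20*w^2 - 22*w + 18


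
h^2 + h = h*(h + 1)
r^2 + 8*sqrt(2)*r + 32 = (r + 4*sqrt(2))^2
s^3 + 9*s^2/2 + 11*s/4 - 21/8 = (s - 1/2)*(s + 3/2)*(s + 7/2)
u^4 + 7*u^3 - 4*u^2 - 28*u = u*(u - 2)*(u + 2)*(u + 7)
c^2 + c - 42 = (c - 6)*(c + 7)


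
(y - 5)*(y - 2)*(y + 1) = y^3 - 6*y^2 + 3*y + 10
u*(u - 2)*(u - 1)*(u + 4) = u^4 + u^3 - 10*u^2 + 8*u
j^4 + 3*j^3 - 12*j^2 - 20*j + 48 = (j - 2)^2*(j + 3)*(j + 4)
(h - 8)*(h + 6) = h^2 - 2*h - 48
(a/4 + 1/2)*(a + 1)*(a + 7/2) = a^3/4 + 13*a^2/8 + 25*a/8 + 7/4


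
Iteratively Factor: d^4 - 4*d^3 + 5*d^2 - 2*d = (d - 2)*(d^3 - 2*d^2 + d) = d*(d - 2)*(d^2 - 2*d + 1) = d*(d - 2)*(d - 1)*(d - 1)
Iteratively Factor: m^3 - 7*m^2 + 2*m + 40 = (m - 4)*(m^2 - 3*m - 10) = (m - 4)*(m + 2)*(m - 5)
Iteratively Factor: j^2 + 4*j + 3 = (j + 1)*(j + 3)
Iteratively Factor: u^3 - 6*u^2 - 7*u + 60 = (u + 3)*(u^2 - 9*u + 20) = (u - 5)*(u + 3)*(u - 4)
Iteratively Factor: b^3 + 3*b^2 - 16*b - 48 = (b + 3)*(b^2 - 16) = (b - 4)*(b + 3)*(b + 4)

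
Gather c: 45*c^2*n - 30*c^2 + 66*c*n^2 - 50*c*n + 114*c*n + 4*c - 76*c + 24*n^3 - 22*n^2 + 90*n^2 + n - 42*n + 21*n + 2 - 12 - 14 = c^2*(45*n - 30) + c*(66*n^2 + 64*n - 72) + 24*n^3 + 68*n^2 - 20*n - 24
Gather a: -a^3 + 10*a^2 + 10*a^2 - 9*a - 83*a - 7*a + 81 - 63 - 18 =-a^3 + 20*a^2 - 99*a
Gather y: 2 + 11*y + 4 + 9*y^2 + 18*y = 9*y^2 + 29*y + 6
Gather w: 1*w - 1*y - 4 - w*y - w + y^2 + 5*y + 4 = -w*y + y^2 + 4*y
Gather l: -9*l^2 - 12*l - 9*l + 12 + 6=-9*l^2 - 21*l + 18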